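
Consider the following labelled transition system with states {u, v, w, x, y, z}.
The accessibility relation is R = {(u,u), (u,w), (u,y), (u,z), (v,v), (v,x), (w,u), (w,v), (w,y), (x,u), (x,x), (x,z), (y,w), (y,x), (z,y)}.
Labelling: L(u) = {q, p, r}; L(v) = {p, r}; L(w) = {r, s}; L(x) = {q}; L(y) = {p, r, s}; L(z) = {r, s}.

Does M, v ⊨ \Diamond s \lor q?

At v: \Diamond s is false, q is false, so \Diamond s \lor q is false.
  At v: \Diamond s requires s at some successor in {v, x}.
    At v: s is false.
    At x: s is false.
  So \Diamond s is false at v.

No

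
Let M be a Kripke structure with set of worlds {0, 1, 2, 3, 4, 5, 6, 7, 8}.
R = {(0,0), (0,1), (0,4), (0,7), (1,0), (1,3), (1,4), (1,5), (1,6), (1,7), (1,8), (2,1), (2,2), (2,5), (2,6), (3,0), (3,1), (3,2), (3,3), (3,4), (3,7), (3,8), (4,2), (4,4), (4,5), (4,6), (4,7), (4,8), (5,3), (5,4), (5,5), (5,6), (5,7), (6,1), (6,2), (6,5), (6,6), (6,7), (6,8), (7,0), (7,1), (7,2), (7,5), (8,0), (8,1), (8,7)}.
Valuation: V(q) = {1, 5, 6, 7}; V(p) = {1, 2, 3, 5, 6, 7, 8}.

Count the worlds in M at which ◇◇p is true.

Let φ = ◇◇p. Evaluate φ at each world:
  0 (successors {0, 1, 4, 7}): φ is true.
  1 (successors {0, 3, 4, 5, 6, 7, 8}): φ is true.
  2 (successors {1, 2, 5, 6}): φ is true.
  3 (successors {0, 1, 2, 3, 4, 7, 8}): φ is true.
  4 (successors {2, 4, 5, 6, 7, 8}): φ is true.
  5 (successors {3, 4, 5, 6, 7}): φ is true.
  6 (successors {1, 2, 5, 6, 7, 8}): φ is true.
  7 (successors {0, 1, 2, 5}): φ is true.
  8 (successors {0, 1, 7}): φ is true.
For instance, at 2:
  At 2: ◇◇p requires ◇p at some successor in {1, 2, 5, 6}.
    ◇p holds at 1, so ◇◇p is true at 2.
      At 1: ◇p requires p at some successor in {0, 3, 4, 5, 6, 7, 8}.
        p holds at 3, so ◇p is true at 1.
Satisfying worlds: {0, 1, 2, 3, 4, 5, 6, 7, 8}

9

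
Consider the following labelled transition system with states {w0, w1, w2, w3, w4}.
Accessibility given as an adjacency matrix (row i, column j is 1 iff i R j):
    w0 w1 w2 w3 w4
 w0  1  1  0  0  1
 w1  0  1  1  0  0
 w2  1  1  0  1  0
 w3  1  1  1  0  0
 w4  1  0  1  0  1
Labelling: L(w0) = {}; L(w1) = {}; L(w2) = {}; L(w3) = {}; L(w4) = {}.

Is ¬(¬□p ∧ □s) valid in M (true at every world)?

Yes

Let φ = ¬(¬□p ∧ □s). Evaluate φ at each world:
  w0 (successors {w0, w1, w4}): φ is true.
  w1 (successors {w1, w2}): φ is true.
  w2 (successors {w0, w1, w3}): φ is true.
  w3 (successors {w0, w1, w2}): φ is true.
  w4 (successors {w0, w2, w4}): φ is true.
For instance, at w0:
  At w0: ¬□p ∧ □s is false, so ¬(¬□p ∧ □s) is true.
    At w0: ¬□p is true, □s is false, so ¬□p ∧ □s is false.
      At w0: □p is false, so ¬□p is true.
      At w0: □s requires s at every successor {w0, w1, w4}.
        s fails at w0, so □s is false at w0.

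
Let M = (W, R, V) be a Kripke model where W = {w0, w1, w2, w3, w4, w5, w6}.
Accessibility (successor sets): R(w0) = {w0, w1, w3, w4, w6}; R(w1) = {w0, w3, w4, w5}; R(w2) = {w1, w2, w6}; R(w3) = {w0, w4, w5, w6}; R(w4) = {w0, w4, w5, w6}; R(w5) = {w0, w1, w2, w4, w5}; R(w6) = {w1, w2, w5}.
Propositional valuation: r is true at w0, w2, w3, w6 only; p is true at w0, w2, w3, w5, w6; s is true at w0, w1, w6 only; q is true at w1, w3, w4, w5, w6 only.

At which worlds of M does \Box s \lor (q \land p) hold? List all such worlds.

Let φ = \Box s \lor (q \land p). Evaluate φ at each world:
  w0 (successors {w0, w1, w3, w4, w6}): φ is false.
  w1 (successors {w0, w3, w4, w5}): φ is false.
  w2 (successors {w1, w2, w6}): φ is false.
  w3 (successors {w0, w4, w5, w6}): φ is true.
  w4 (successors {w0, w4, w5, w6}): φ is false.
  w5 (successors {w0, w1, w2, w4, w5}): φ is true.
  w6 (successors {w1, w2, w5}): φ is true.
For instance, at w0:
  At w0: \Box s is false, q \land p is false, so \Box s \lor (q \land p) is false.
    At w0: \Box s requires s at every successor {w0, w1, w3, w4, w6}.
      s fails at w3, so \Box s is false at w0.
Satisfying worlds: {w3, w5, w6}

w3, w5, w6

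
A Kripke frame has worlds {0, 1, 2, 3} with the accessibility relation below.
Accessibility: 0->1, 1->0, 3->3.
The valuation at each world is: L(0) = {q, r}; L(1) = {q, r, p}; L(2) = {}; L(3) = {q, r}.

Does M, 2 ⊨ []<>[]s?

Recall that []ψ holds at a world iff ψ holds at every accessible world, and <>ψ holds iff ψ holds at some accessible world.
At 2: no accessible worlds, so []<>[]s holds vacuously.

Yes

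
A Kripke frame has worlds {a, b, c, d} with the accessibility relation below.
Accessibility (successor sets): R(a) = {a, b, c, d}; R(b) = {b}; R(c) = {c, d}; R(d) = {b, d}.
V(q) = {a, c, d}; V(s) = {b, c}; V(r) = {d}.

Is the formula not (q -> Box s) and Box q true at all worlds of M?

Let φ = not (q -> Box s) and Box q. Evaluate φ at each world:
  a (successors {a, b, c, d}): φ is false.
  b (successors {b}): φ is false.
  c (successors {c, d}): φ is true.
  d (successors {b, d}): φ is false.
Detail at a (counterexample):
  At a: not (q -> Box s) is true, Box q is false, so not (q -> Box s) and Box q is false.
    At a: q -> Box s is false, so not (q -> Box s) is true.
      At a: q is true, Box s is false, so q -> Box s is false.
    At a: Box q requires q at every successor {a, b, c, d}.
      q fails at b, so Box q is false at a.

No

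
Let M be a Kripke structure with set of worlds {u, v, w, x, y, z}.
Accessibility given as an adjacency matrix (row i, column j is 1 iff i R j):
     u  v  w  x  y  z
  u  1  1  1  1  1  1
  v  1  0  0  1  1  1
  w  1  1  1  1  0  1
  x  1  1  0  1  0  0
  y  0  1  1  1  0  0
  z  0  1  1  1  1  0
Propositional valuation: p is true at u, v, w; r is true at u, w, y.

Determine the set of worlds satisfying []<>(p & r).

u, v, w, x, y, z

Let φ = []<>(p & r). Evaluate φ at each world:
  u (successors {u, v, w, x, y, z}): φ is true.
  v (successors {u, x, y, z}): φ is true.
  w (successors {u, v, w, x, z}): φ is true.
  x (successors {u, v, x}): φ is true.
  y (successors {v, w, x}): φ is true.
  z (successors {v, w, x, y}): φ is true.
For instance, at y:
  At y: []<>(p & r) requires <>(p & r) at every successor {v, w, x}.
      At v: <>(p & r) requires p & r at some successor in {u, x, y, z}.
        p & r holds at u, so <>(p & r) is true at v.
      At w: <>(p & r) requires p & r at some successor in {u, v, w, x, z}.
        p & r holds at u, so <>(p & r) is true at w.
      At x: <>(p & r) requires p & r at some successor in {u, v, x}.
        p & r holds at u, so <>(p & r) is true at x.
  So []<>(p & r) is true at y.
Satisfying worlds: {u, v, w, x, y, z}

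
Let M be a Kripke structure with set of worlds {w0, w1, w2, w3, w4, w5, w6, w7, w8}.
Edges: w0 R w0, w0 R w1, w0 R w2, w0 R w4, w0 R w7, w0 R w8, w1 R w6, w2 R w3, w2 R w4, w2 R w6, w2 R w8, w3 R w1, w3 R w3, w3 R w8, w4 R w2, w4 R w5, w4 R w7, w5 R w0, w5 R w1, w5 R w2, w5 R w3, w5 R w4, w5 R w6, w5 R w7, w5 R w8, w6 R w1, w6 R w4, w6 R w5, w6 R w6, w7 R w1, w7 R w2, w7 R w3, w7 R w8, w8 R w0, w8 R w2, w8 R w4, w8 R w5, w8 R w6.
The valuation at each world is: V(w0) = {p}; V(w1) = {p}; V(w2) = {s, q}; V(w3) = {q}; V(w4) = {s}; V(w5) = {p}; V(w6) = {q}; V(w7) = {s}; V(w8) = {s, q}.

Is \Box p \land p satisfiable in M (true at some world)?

No

Recall that \Box ψ holds at a world iff ψ holds at every accessible world, and \Diamond ψ holds iff ψ holds at some accessible world.
Let φ = \Box p \land p. Evaluate φ at each world:
  w0 (successors {w0, w1, w2, w4, w7, w8}): φ is false.
  w1 (successors {w6}): φ is false.
  w2 (successors {w3, w4, w6, w8}): φ is false.
  w3 (successors {w1, w3, w8}): φ is false.
  w4 (successors {w2, w5, w7}): φ is false.
  w5 (successors {w0, w1, w2, w3, w4, w6, w7, w8}): φ is false.
  w6 (successors {w1, w4, w5, w6}): φ is false.
  w7 (successors {w1, w2, w3, w8}): φ is false.
  w8 (successors {w0, w2, w4, w5, w6}): φ is false.
For instance, at w7:
  At w7: \Box p is false, p is false, so \Box p \land p is false.
    At w7: \Box p requires p at every successor {w1, w2, w3, w8}.
      p fails at w2, so \Box p is false at w7.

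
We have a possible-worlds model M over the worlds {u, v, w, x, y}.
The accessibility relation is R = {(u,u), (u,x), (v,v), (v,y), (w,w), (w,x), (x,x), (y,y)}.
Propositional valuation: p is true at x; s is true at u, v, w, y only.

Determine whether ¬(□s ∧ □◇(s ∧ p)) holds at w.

Yes

At w: □s ∧ □◇(s ∧ p) is false, so ¬(□s ∧ □◇(s ∧ p)) is true.
  At w: □s is false, □◇(s ∧ p) is false, so □s ∧ □◇(s ∧ p) is false.
    At w: □s requires s at every successor {w, x}.
      s fails at x, so □s is false at w.
    At w: □◇(s ∧ p) requires ◇(s ∧ p) at every successor {w, x}.
      ◇(s ∧ p) fails at w, so □◇(s ∧ p) is false at w.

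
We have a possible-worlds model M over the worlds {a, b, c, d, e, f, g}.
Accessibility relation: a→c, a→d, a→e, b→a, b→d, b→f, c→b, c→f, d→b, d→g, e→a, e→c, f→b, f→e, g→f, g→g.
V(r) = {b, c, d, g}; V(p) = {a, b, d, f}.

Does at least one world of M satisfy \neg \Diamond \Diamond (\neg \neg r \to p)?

No

Let φ = \neg \Diamond \Diamond (\neg \neg r \to p). Evaluate φ at each world:
  a (successors {c, d, e}): φ is false.
  b (successors {a, d, f}): φ is false.
  c (successors {b, f}): φ is false.
  d (successors {b, g}): φ is false.
  e (successors {a, c}): φ is false.
  f (successors {b, e}): φ is false.
  g (successors {f, g}): φ is false.
For instance, at f:
  At f: \Diamond \Diamond (\neg \neg r \to p) is true, so \neg \Diamond \Diamond (\neg \neg r \to p) is false.
    At f: \Diamond \Diamond (\neg \neg r \to p) requires \Diamond (\neg \neg r \to p) at some successor in {b, e}.
      \Diamond (\neg \neg r \to p) holds at b, so \Diamond \Diamond (\neg \neg r \to p) is true at f.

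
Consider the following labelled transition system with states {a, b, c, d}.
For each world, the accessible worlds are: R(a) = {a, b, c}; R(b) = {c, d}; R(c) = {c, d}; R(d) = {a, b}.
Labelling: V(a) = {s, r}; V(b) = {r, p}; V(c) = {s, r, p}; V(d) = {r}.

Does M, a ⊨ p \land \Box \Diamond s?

At a: p is false, \Box \Diamond s is true, so p \land \Box \Diamond s is false.
  At a: \Box \Diamond s requires \Diamond s at every successor {a, b, c}.
      At a: \Diamond s requires s at some successor in {a, b, c}.
        s holds at a, so \Diamond s is true at a.
      At b: \Diamond s requires s at some successor in {c, d}.
        s holds at c, so \Diamond s is true at b.
      At c: \Diamond s requires s at some successor in {c, d}.
        s holds at c, so \Diamond s is true at c.
  So \Box \Diamond s is true at a.

No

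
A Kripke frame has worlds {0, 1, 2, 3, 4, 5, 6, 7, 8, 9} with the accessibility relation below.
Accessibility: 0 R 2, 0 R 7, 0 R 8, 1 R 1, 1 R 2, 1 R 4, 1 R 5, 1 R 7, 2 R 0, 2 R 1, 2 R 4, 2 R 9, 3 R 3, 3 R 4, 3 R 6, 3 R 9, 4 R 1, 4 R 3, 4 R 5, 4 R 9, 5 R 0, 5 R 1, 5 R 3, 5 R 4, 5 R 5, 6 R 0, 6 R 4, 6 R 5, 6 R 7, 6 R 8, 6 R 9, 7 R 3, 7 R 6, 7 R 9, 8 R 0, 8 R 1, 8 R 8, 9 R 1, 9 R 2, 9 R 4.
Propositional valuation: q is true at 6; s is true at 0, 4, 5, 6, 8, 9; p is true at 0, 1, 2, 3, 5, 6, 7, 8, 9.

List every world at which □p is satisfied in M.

Let φ = □p. Evaluate φ at each world:
  0 (successors {2, 7, 8}): φ is true.
  1 (successors {1, 2, 4, 5, 7}): φ is false.
  2 (successors {0, 1, 4, 9}): φ is false.
  3 (successors {3, 4, 6, 9}): φ is false.
  4 (successors {1, 3, 5, 9}): φ is true.
  5 (successors {0, 1, 3, 4, 5}): φ is false.
  6 (successors {0, 4, 5, 7, 8, 9}): φ is false.
  7 (successors {3, 6, 9}): φ is true.
  8 (successors {0, 1, 8}): φ is true.
  9 (successors {1, 2, 4}): φ is false.
For instance, at 8:
  At 8: □p requires p at every successor {0, 1, 8}.
    At 0: p is true.
    At 1: p is true.
    At 8: p is true.
  So □p is true at 8.
Satisfying worlds: {0, 4, 7, 8}

0, 4, 7, 8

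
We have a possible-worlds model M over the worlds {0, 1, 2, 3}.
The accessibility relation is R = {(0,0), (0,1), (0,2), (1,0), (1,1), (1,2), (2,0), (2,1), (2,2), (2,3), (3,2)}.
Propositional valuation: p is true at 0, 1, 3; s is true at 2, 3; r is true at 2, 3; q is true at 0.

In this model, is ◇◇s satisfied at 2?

Yes

Recall that ◇ψ holds at a world iff ψ holds at some accessible world.
At 2: ◇◇s requires ◇s at some successor in {0, 1, 2, 3}.
  ◇s holds at 0, so ◇◇s is true at 2.
    At 0: ◇s requires s at some successor in {0, 1, 2}.
      s holds at 2, so ◇s is true at 0.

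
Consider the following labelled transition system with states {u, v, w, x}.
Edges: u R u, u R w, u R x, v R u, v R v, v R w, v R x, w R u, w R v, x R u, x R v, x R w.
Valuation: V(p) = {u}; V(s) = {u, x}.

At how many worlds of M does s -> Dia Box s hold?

Let φ = s -> Dia Box s. Evaluate φ at each world:
  u (successors {u, w, x}): φ is false.
  v (successors {u, v, w, x}): φ is true.
  w (successors {u, v}): φ is true.
  x (successors {u, v, w}): φ is false.
For instance, at w:
  At w: s is false, Dia Box s is false, so s -> Dia Box s is true.
    At w: Dia Box s requires Box s at some successor in {u, v}.
      At u: Box s is false.
      At v: Box s is false.
    So Dia Box s is false at w.
Satisfying worlds: {v, w}

2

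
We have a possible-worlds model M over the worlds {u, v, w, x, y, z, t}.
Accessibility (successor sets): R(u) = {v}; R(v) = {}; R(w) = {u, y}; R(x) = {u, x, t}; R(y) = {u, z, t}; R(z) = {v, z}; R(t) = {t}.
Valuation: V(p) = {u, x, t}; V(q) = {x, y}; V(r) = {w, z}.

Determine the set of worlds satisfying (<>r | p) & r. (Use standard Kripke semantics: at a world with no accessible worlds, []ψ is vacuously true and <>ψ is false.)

z

Let φ = (<>r | p) & r. Evaluate φ at each world:
  u (successors {v}): φ is false.
  v (successors ∅): φ is false.
  w (successors {u, y}): φ is false.
  x (successors {u, x, t}): φ is false.
  y (successors {u, z, t}): φ is false.
  z (successors {v, z}): φ is true.
  t (successors {t}): φ is false.
For instance, at w:
  At w: <>r | p is false, r is true, so (<>r | p) & r is false.
    At w: <>r is false, p is false, so <>r | p is false.
      At w: <>r requires r at some successor in {u, y}.
        At u: r is false.
        At y: r is false.
      So <>r is false at w.
Satisfying worlds: {z}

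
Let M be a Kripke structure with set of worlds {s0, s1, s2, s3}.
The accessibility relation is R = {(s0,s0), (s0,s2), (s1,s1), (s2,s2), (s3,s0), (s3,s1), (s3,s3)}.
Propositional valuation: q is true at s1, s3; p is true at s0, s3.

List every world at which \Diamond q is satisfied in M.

s1, s3

Let φ = \Diamond q. Evaluate φ at each world:
  s0 (successors {s0, s2}): φ is false.
  s1 (successors {s1}): φ is true.
  s2 (successors {s2}): φ is false.
  s3 (successors {s0, s1, s3}): φ is true.
For instance, at s2:
  At s2: \Diamond q requires q at some successor in {s2}.
    At s2: q is false.
  So \Diamond q is false at s2.
Satisfying worlds: {s1, s3}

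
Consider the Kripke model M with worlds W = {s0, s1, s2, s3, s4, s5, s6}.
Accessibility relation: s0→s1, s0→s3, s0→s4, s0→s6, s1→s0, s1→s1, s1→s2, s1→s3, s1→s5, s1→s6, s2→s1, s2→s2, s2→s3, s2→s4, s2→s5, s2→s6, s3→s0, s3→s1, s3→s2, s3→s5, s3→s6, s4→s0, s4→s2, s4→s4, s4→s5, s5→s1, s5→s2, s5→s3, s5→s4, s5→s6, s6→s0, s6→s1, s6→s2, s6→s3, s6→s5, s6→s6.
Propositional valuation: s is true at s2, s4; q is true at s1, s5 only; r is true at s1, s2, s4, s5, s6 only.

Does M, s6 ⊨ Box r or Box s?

Recall that Box ψ holds at a world iff ψ holds at every accessible world, and Dia ψ holds iff ψ holds at some accessible world.
At s6: Box r is false, Box s is false, so Box r or Box s is false.
  At s6: Box r requires r at every successor {s0, s1, s2, s3, s5, s6}.
    r fails at s0, so Box r is false at s6.
  At s6: Box s requires s at every successor {s0, s1, s2, s3, s5, s6}.
    s fails at s0, so Box s is false at s6.

No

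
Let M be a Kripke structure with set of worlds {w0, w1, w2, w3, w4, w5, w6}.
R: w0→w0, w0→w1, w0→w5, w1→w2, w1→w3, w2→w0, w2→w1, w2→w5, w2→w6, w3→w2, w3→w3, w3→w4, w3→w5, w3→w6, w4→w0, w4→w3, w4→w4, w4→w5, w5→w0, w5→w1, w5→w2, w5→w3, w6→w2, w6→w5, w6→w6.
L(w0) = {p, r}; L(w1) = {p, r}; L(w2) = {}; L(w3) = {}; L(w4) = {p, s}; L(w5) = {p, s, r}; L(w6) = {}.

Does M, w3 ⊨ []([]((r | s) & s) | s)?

At w3: []([]((r | s) & s) | s) requires []((r | s) & s) | s at every successor {w2, w3, w4, w5, w6}.
  []((r | s) & s) | s fails at w2, so []([]((r | s) & s) | s) is false at w3.
    At w2: []((r | s) & s) is false, s is false, so []((r | s) & s) | s is false.
      At w2: []((r | s) & s) requires (r | s) & s at every successor {w0, w1, w5, w6}.
        (r | s) & s fails at w0, so []((r | s) & s) is false at w2.

No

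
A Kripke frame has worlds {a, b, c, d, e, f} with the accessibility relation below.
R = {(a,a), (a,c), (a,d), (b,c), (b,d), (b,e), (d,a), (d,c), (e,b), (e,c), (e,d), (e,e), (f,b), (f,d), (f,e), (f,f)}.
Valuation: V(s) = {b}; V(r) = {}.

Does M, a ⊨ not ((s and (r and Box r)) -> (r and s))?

No

At a: (s and (r and Box r)) -> (r and s) is true, so not ((s and (r and Box r)) -> (r and s)) is false.
  At a: s and (r and Box r) is false, r and s is false, so (s and (r and Box r)) -> (r and s) is true.
    At a: s is false, r and Box r is false, so s and (r and Box r) is false.
      At a: r is false, Box r is false, so r and Box r is false.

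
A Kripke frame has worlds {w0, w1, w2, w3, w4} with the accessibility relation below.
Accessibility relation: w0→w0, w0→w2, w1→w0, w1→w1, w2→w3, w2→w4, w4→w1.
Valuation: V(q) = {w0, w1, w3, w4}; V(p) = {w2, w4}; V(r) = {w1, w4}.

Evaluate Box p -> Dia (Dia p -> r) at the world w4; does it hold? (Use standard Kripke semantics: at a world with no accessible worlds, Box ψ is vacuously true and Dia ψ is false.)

Yes

Recall that Box ψ holds at a world iff ψ holds at every accessible world, and Dia ψ holds iff ψ holds at some accessible world.
At w4: Box p is false, Dia (Dia p -> r) is true, so Box p -> Dia (Dia p -> r) is true.
  At w4: Box p requires p at every successor {w1}.
    p fails at w1, so Box p is false at w4.
  At w4: Dia (Dia p -> r) requires Dia p -> r at some successor in {w1}.
    Dia p -> r holds at w1, so Dia (Dia p -> r) is true at w4.
      At w1: Dia p is false, r is true, so Dia p -> r is true.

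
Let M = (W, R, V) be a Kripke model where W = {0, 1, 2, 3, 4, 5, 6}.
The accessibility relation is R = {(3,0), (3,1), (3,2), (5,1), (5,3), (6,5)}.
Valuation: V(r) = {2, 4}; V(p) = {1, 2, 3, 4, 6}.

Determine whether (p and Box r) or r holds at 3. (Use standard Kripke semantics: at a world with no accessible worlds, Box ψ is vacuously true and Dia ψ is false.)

At 3: p and Box r is false, r is false, so (p and Box r) or r is false.
  At 3: p is true, Box r is false, so p and Box r is false.
    At 3: Box r requires r at every successor {0, 1, 2}.
      r fails at 0, so Box r is false at 3.

No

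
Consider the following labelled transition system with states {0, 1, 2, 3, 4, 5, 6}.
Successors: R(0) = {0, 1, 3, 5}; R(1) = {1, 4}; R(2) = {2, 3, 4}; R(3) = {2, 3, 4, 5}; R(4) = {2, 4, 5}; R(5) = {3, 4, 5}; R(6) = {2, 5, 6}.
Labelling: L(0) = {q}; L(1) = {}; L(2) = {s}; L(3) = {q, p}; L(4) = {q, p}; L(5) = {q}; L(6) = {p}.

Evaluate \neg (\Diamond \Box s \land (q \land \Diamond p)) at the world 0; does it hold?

Yes

At 0: \Diamond \Box s \land (q \land \Diamond p) is false, so \neg (\Diamond \Box s \land (q \land \Diamond p)) is true.
  At 0: \Diamond \Box s is false, q \land \Diamond p is true, so \Diamond \Box s \land (q \land \Diamond p) is false.
    At 0: \Diamond \Box s requires \Box s at some successor in {0, 1, 3, 5}.
      At 0: \Box s is false.
      At 1: \Box s is false.
      At 3: \Box s is false.
      At 5: \Box s is false.
    So \Diamond \Box s is false at 0.
    At 0: q is true, \Diamond p is true, so q \land \Diamond p is true.
      At 0: \Diamond p requires p at some successor in {0, 1, 3, 5}.
        p holds at 3, so \Diamond p is true at 0.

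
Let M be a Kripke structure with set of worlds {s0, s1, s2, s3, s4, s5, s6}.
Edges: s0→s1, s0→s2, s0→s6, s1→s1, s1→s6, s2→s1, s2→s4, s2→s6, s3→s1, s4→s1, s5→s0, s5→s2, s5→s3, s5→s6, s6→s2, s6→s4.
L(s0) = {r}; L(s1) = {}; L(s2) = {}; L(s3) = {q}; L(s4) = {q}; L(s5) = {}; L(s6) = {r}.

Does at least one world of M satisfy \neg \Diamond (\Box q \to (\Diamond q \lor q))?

Recall that \Box ψ holds at a world iff ψ holds at every accessible world, and \Diamond ψ holds iff ψ holds at some accessible world.
Let φ = \neg \Diamond (\Box q \to (\Diamond q \lor q)). Evaluate φ at each world:
  s0 (successors {s1, s2, s6}): φ is false.
  s1 (successors {s1, s6}): φ is false.
  s2 (successors {s1, s4, s6}): φ is false.
  s3 (successors {s1}): φ is false.
  s4 (successors {s1}): φ is false.
  s5 (successors {s0, s2, s3, s6}): φ is false.
  s6 (successors {s2, s4}): φ is false.
For instance, at s1:
  At s1: \Diamond (\Box q \to (\Diamond q \lor q)) is true, so \neg \Diamond (\Box q \to (\Diamond q \lor q)) is false.
    At s1: \Diamond (\Box q \to (\Diamond q \lor q)) requires \Box q \to (\Diamond q \lor q) at some successor in {s1, s6}.
      \Box q \to (\Diamond q \lor q) holds at s1, so \Diamond (\Box q \to (\Diamond q \lor q)) is true at s1.

No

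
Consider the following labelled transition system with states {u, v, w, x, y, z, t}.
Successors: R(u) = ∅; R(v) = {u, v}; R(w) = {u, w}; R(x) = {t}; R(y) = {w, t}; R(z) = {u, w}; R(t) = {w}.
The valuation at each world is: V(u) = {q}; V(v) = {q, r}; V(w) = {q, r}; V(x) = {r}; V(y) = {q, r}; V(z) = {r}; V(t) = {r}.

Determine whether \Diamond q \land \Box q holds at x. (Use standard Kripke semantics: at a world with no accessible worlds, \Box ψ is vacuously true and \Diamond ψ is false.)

At x: \Diamond q is false, \Box q is false, so \Diamond q \land \Box q is false.
  At x: \Diamond q requires q at some successor in {t}.
    At t: q is false.
  So \Diamond q is false at x.
  At x: \Box q requires q at every successor {t}.
    q fails at t, so \Box q is false at x.

No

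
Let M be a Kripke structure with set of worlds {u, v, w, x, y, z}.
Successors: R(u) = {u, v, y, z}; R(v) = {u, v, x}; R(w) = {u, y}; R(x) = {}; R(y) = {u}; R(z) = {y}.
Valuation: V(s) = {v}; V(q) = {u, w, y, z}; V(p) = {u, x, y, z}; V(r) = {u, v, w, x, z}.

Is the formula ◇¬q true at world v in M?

Recall that ◇ψ holds at a world iff ψ holds at some accessible world.
At v: ◇¬q requires ¬q at some successor in {u, v, x}.
  ¬q holds at v, so ◇¬q is true at v.

Yes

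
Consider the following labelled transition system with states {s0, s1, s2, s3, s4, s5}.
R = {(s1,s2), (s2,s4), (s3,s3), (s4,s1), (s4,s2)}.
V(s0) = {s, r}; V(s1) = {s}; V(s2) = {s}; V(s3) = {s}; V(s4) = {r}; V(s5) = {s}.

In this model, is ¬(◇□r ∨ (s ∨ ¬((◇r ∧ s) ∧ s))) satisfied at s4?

Recall that □ψ holds at a world iff ψ holds at every accessible world, and ◇ψ holds iff ψ holds at some accessible world.
At s4: ◇□r ∨ (s ∨ ¬((◇r ∧ s) ∧ s)) is true, so ¬(◇□r ∨ (s ∨ ¬((◇r ∧ s) ∧ s))) is false.
  At s4: ◇□r is true, s ∨ ¬((◇r ∧ s) ∧ s) is true, so ◇□r ∨ (s ∨ ¬((◇r ∧ s) ∧ s)) is true.
    At s4: ◇□r requires □r at some successor in {s1, s2}.
      □r holds at s2, so ◇□r is true at s4.
    At s4: s is false, ¬((◇r ∧ s) ∧ s) is true, so s ∨ ¬((◇r ∧ s) ∧ s) is true.
      At s4: (◇r ∧ s) ∧ s is false, so ¬((◇r ∧ s) ∧ s) is true.

No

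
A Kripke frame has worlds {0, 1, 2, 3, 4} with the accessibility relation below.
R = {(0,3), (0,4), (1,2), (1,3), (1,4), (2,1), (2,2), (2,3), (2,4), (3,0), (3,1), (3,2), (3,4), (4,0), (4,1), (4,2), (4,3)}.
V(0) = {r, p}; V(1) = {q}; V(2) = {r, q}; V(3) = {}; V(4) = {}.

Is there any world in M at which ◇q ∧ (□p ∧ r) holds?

Recall that □ψ holds at a world iff ψ holds at every accessible world, and ◇ψ holds iff ψ holds at some accessible world.
Let φ = ◇q ∧ (□p ∧ r). Evaluate φ at each world:
  0 (successors {3, 4}): φ is false.
  1 (successors {2, 3, 4}): φ is false.
  2 (successors {1, 2, 3, 4}): φ is false.
  3 (successors {0, 1, 2, 4}): φ is false.
  4 (successors {0, 1, 2, 3}): φ is false.
For instance, at 3:
  At 3: ◇q is true, □p ∧ r is false, so ◇q ∧ (□p ∧ r) is false.
    At 3: ◇q requires q at some successor in {0, 1, 2, 4}.
      q holds at 1, so ◇q is true at 3.
    At 3: □p is false, r is false, so □p ∧ r is false.
      At 3: □p requires p at every successor {0, 1, 2, 4}.
        p fails at 1, so □p is false at 3.

No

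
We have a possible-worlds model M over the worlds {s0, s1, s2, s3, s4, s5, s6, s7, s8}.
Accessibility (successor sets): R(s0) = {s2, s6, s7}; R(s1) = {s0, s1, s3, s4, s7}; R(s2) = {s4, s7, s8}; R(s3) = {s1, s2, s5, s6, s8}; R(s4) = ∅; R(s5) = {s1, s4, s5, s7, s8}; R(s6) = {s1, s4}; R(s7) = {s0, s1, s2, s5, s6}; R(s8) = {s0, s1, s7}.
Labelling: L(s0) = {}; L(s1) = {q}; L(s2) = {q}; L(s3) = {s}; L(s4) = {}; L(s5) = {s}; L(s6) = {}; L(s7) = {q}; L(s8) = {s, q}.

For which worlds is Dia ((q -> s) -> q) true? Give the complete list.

s0, s1, s2, s3, s5, s6, s7, s8

Let φ = Dia ((q -> s) -> q). Evaluate φ at each world:
  s0 (successors {s2, s6, s7}): φ is true.
  s1 (successors {s0, s1, s3, s4, s7}): φ is true.
  s2 (successors {s4, s7, s8}): φ is true.
  s3 (successors {s1, s2, s5, s6, s8}): φ is true.
  s4 (successors ∅): φ is false.
  s5 (successors {s1, s4, s5, s7, s8}): φ is true.
  s6 (successors {s1, s4}): φ is true.
  s7 (successors {s0, s1, s2, s5, s6}): φ is true.
  s8 (successors {s0, s1, s7}): φ is true.
For instance, at s8:
  At s8: Dia ((q -> s) -> q) requires (q -> s) -> q at some successor in {s0, s1, s7}.
    (q -> s) -> q holds at s1, so Dia ((q -> s) -> q) is true at s8.
Satisfying worlds: {s0, s1, s2, s3, s5, s6, s7, s8}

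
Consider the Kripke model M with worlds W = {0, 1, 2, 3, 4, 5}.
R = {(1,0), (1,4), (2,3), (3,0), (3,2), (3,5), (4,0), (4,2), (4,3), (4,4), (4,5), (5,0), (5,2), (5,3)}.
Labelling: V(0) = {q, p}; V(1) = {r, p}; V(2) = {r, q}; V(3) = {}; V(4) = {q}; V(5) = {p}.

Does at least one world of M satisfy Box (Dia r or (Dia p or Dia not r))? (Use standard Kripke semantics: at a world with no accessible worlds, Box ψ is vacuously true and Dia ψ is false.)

Recall that Box ψ holds at a world iff ψ holds at every accessible world, and Dia ψ holds iff ψ holds at some accessible world.
Let φ = Box (Dia r or (Dia p or Dia not r)). Evaluate φ at each world:
  0 (successors ∅): φ is true.
  1 (successors {0, 4}): φ is false.
  2 (successors {3}): φ is true.
  3 (successors {0, 2, 5}): φ is false.
  4 (successors {0, 2, 3, 4, 5}): φ is false.
  5 (successors {0, 2, 3}): φ is false.
Detail at 0 (witness):
  At 0: no accessible worlds, so Box (Dia r or (Dia p or Dia not r)) holds vacuously.

Yes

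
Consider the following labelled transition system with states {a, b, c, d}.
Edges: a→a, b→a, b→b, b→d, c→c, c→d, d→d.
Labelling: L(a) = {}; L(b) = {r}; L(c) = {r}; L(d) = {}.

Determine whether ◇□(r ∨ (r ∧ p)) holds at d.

No

At d: ◇□(r ∨ (r ∧ p)) requires □(r ∨ (r ∧ p)) at some successor in {d}.
  At d: □(r ∨ (r ∧ p)) is false.
So ◇□(r ∨ (r ∧ p)) is false at d.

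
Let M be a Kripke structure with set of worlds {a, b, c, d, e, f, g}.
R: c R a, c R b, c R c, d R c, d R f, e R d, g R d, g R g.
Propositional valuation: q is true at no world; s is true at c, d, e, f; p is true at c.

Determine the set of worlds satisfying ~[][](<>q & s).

c, d, e, g

Recall that []ψ holds at a world iff ψ holds at every accessible world, and <>ψ holds iff ψ holds at some accessible world.
Let φ = ~[][](<>q & s). Evaluate φ at each world:
  a (successors ∅): φ is false.
  b (successors ∅): φ is false.
  c (successors {a, b, c}): φ is true.
  d (successors {c, f}): φ is true.
  e (successors {d}): φ is true.
  f (successors ∅): φ is false.
  g (successors {d, g}): φ is true.
For instance, at c:
  At c: [][](<>q & s) is false, so ~[][](<>q & s) is true.
    At c: [][](<>q & s) requires [](<>q & s) at every successor {a, b, c}.
      [](<>q & s) fails at c, so [][](<>q & s) is false at c.
Satisfying worlds: {c, d, e, g}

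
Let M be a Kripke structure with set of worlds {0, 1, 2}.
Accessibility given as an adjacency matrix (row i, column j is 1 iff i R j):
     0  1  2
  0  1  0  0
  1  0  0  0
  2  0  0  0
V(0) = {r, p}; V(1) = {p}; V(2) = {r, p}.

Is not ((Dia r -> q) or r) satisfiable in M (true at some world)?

Let φ = not ((Dia r -> q) or r). Evaluate φ at each world:
  0 (successors {0}): φ is false.
  1 (successors ∅): φ is false.
  2 (successors ∅): φ is false.
For instance, at 0:
  At 0: (Dia r -> q) or r is true, so not ((Dia r -> q) or r) is false.
    At 0: Dia r -> q is false, r is true, so (Dia r -> q) or r is true.
      At 0: Dia r is true, q is false, so Dia r -> q is false.

No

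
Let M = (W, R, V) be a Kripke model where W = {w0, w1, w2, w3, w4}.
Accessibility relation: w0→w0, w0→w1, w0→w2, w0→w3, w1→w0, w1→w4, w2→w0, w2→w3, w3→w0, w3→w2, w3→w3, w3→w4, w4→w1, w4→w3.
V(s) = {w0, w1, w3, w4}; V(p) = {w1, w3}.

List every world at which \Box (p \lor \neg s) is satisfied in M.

w4

Let φ = \Box (p \lor \neg s). Evaluate φ at each world:
  w0 (successors {w0, w1, w2, w3}): φ is false.
  w1 (successors {w0, w4}): φ is false.
  w2 (successors {w0, w3}): φ is false.
  w3 (successors {w0, w2, w3, w4}): φ is false.
  w4 (successors {w1, w3}): φ is true.
For instance, at w0:
  At w0: \Box (p \lor \neg s) requires p \lor \neg s at every successor {w0, w1, w2, w3}.
    p \lor \neg s fails at w0, so \Box (p \lor \neg s) is false at w0.
Satisfying worlds: {w4}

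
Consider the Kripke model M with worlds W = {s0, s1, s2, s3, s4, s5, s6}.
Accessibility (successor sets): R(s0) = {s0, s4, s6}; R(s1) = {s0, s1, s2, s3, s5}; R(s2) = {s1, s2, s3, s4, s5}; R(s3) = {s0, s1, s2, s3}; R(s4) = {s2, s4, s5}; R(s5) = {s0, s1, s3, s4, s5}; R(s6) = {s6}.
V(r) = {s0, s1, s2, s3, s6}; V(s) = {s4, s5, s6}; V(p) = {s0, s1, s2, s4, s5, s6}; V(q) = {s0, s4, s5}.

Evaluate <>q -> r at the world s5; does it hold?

No

At s5: <>q is true, r is false, so <>q -> r is false.
  At s5: <>q requires q at some successor in {s0, s1, s3, s4, s5}.
    q holds at s0, so <>q is true at s5.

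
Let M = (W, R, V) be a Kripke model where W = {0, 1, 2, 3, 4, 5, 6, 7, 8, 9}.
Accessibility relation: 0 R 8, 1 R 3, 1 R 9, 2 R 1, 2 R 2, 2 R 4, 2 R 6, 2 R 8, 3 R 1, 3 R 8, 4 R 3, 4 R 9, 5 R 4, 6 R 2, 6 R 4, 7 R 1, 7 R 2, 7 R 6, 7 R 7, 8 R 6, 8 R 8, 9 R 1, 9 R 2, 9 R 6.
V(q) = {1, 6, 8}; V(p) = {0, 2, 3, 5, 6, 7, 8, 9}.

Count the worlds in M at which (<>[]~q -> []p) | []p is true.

Let φ = (<>[]~q -> []p) | []p. Evaluate φ at each world:
  0 (successors {8}): φ is true.
  1 (successors {3, 9}): φ is true.
  2 (successors {1, 2, 4, 6, 8}): φ is false.
  3 (successors {1, 8}): φ is false.
  4 (successors {3, 9}): φ is true.
  5 (successors {4}): φ is false.
  6 (successors {2, 4}): φ is false.
  7 (successors {1, 2, 6, 7}): φ is false.
  8 (successors {6, 8}): φ is true.
  9 (successors {1, 2, 6}): φ is false.
For instance, at 1:
  At 1: <>[]~q -> []p is true, []p is true, so (<>[]~q -> []p) | []p is true.
    At 1: <>[]~q is false, []p is true, so <>[]~q -> []p is true.
      At 1: <>[]~q requires []~q at some successor in {3, 9}.
        At 3: []~q is false.
        At 9: []~q is false.
      So <>[]~q is false at 1.
      At 1: []p requires p at every successor {3, 9}.
        At 3: p is true.
        At 9: p is true.
      So []p is true at 1.
    At 1: []p requires p at every successor {3, 9}.
      At 3: p is true.
      At 9: p is true.
    So []p is true at 1.
Satisfying worlds: {0, 1, 4, 8}

4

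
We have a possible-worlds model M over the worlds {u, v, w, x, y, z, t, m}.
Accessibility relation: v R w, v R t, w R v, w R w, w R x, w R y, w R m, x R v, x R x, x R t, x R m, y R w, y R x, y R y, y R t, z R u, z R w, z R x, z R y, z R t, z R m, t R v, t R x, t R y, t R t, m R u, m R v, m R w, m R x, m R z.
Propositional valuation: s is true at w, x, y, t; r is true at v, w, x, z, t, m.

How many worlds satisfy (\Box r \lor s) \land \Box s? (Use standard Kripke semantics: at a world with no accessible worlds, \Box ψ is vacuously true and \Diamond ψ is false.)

Recall that \Box ψ holds at a world iff ψ holds at every accessible world, and \Diamond ψ holds iff ψ holds at some accessible world.
Let φ = (\Box r \lor s) \land \Box s. Evaluate φ at each world:
  u (successors ∅): φ is true.
  v (successors {w, t}): φ is true.
  w (successors {v, w, x, y, m}): φ is false.
  x (successors {v, x, t, m}): φ is false.
  y (successors {w, x, y, t}): φ is true.
  z (successors {u, w, x, y, t, m}): φ is false.
  t (successors {v, x, y, t}): φ is false.
  m (successors {u, v, w, x, z}): φ is false.
For instance, at y:
  At y: \Box r \lor s is true, \Box s is true, so (\Box r \lor s) \land \Box s is true.
    At y: \Box r is false, s is true, so \Box r \lor s is true.
      At y: \Box r requires r at every successor {w, x, y, t}.
        r fails at y, so \Box r is false at y.
    At y: \Box s requires s at every successor {w, x, y, t}.
      At w: s is true.
      At x: s is true.
      At y: s is true.
      At t: s is true.
    So \Box s is true at y.
Satisfying worlds: {u, v, y}

3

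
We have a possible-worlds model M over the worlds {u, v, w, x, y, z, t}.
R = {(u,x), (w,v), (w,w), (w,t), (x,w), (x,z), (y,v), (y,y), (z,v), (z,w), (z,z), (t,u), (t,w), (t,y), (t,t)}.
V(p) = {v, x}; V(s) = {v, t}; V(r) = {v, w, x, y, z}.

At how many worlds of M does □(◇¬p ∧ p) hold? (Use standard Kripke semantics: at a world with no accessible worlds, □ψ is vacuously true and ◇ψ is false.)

2

Let φ = □(◇¬p ∧ p). Evaluate φ at each world:
  u (successors {x}): φ is true.
  v (successors ∅): φ is true.
  w (successors {v, w, t}): φ is false.
  x (successors {w, z}): φ is false.
  y (successors {v, y}): φ is false.
  z (successors {v, w, z}): φ is false.
  t (successors {u, w, y, t}): φ is false.
For instance, at w:
  At w: □(◇¬p ∧ p) requires ◇¬p ∧ p at every successor {v, w, t}.
    ◇¬p ∧ p fails at v, so □(◇¬p ∧ p) is false at w.
      At v: ◇¬p is false, p is true, so ◇¬p ∧ p is false.
Satisfying worlds: {u, v}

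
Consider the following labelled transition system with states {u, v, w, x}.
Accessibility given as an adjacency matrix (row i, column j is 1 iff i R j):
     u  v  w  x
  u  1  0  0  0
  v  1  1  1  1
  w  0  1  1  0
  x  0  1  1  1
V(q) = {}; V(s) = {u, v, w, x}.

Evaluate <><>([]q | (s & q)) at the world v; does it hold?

At v: <><>([]q | (s & q)) requires <>([]q | (s & q)) at some successor in {u, v, w, x}.
  At u: <>([]q | (s & q)) is false.
  At v: <>([]q | (s & q)) is false.
  At w: <>([]q | (s & q)) is false.
  At x: <>([]q | (s & q)) is false.
So <><>([]q | (s & q)) is false at v.

No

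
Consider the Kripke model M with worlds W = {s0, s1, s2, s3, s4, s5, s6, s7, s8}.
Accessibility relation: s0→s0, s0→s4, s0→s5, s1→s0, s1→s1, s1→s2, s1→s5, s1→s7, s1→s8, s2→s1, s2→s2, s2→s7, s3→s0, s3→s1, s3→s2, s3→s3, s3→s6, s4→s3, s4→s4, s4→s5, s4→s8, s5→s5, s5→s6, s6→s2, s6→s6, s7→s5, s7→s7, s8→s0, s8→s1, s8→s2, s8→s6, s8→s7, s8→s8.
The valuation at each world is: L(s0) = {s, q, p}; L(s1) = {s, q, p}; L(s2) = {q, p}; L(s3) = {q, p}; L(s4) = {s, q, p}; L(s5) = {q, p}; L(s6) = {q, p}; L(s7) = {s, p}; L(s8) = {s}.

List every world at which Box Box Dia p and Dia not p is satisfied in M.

Let φ = Box Box Dia p and Dia not p. Evaluate φ at each world:
  s0 (successors {s0, s4, s5}): φ is false.
  s1 (successors {s0, s1, s2, s5, s7, s8}): φ is true.
  s2 (successors {s1, s2, s7}): φ is false.
  s3 (successors {s0, s1, s2, s3, s6}): φ is false.
  s4 (successors {s3, s4, s5, s8}): φ is true.
  s5 (successors {s5, s6}): φ is false.
  s6 (successors {s2, s6}): φ is false.
  s7 (successors {s5, s7}): φ is false.
  s8 (successors {s0, s1, s2, s6, s7, s8}): φ is true.
For instance, at s5:
  At s5: Box Box Dia p is true, Dia not p is false, so Box Box Dia p and Dia not p is false.
    At s5: Box Box Dia p requires Box Dia p at every successor {s5, s6}.
      At s5: Box Dia p is true.
      At s6: Box Dia p is true.
    So Box Box Dia p is true at s5.
    At s5: Dia not p requires not p at some successor in {s5, s6}.
      At s5: not p is false.
      At s6: not p is false.
    So Dia not p is false at s5.
Satisfying worlds: {s1, s4, s8}

s1, s4, s8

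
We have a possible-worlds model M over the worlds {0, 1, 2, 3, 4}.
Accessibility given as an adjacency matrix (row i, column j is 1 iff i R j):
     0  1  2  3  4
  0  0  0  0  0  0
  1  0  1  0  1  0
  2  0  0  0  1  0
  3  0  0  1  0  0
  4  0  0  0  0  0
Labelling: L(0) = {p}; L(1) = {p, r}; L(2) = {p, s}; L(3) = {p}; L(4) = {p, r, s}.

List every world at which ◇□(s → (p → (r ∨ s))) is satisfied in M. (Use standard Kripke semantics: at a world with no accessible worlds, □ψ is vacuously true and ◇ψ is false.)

Let φ = ◇□(s → (p → (r ∨ s))). Evaluate φ at each world:
  0 (successors ∅): φ is false.
  1 (successors {1, 3}): φ is true.
  2 (successors {3}): φ is true.
  3 (successors {2}): φ is true.
  4 (successors ∅): φ is false.
For instance, at 2:
  At 2: ◇□(s → (p → (r ∨ s))) requires □(s → (p → (r ∨ s))) at some successor in {3}.
    □(s → (p → (r ∨ s))) holds at 3, so ◇□(s → (p → (r ∨ s))) is true at 2.
      At 3: □(s → (p → (r ∨ s))) requires s → (p → (r ∨ s)) at every successor {2}.
        At 2: s → (p → (r ∨ s)) is true.
      So □(s → (p → (r ∨ s))) is true at 3.
Satisfying worlds: {1, 2, 3}

1, 2, 3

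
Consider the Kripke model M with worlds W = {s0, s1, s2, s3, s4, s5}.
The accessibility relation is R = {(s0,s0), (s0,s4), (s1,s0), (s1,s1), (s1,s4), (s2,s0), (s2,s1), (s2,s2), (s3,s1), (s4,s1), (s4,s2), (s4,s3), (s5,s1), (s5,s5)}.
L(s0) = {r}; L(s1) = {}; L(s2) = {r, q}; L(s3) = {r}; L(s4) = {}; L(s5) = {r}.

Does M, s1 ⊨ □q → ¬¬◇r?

Recall that □ψ holds at a world iff ψ holds at every accessible world, and ◇ψ holds iff ψ holds at some accessible world.
At s1: □q is false, ¬¬◇r is true, so □q → ¬¬◇r is true.
  At s1: □q requires q at every successor {s0, s1, s4}.
    q fails at s0, so □q is false at s1.
  At s1: ¬◇r is false, so ¬¬◇r is true.
    At s1: ◇r is true, so ¬◇r is false.
      At s1: ◇r requires r at some successor in {s0, s1, s4}.
        r holds at s0, so ◇r is true at s1.

Yes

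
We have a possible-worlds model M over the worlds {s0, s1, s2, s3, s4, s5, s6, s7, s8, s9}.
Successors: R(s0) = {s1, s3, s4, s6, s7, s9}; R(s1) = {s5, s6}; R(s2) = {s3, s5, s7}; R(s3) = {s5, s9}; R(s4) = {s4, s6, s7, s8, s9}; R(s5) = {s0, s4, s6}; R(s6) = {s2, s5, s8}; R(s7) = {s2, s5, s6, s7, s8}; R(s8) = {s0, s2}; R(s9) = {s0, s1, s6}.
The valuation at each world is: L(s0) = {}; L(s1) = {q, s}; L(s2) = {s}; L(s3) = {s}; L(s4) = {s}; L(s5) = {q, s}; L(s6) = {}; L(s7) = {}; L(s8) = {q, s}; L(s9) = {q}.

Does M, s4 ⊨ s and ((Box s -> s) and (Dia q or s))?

At s4: s is true, (Box s -> s) and (Dia q or s) is true, so s and ((Box s -> s) and (Dia q or s)) is true.
  At s4: Box s -> s is true, Dia q or s is true, so (Box s -> s) and (Dia q or s) is true.
    At s4: Box s is false, s is true, so Box s -> s is true.
      At s4: Box s requires s at every successor {s4, s6, s7, s8, s9}.
        s fails at s6, so Box s is false at s4.
    At s4: Dia q is true, s is true, so Dia q or s is true.
      At s4: Dia q requires q at some successor in {s4, s6, s7, s8, s9}.
        q holds at s8, so Dia q is true at s4.

Yes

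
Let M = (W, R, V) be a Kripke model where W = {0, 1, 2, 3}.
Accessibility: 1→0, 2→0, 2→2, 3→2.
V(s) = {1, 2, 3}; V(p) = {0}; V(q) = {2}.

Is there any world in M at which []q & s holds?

Let φ = []q & s. Evaluate φ at each world:
  0 (successors ∅): φ is false.
  1 (successors {0}): φ is false.
  2 (successors {0, 2}): φ is false.
  3 (successors {2}): φ is true.
Detail at 3 (witness):
  At 3: []q is true, s is true, so []q & s is true.
    At 3: []q requires q at every successor {2}.
      At 2: q is true.
    So []q is true at 3.

Yes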